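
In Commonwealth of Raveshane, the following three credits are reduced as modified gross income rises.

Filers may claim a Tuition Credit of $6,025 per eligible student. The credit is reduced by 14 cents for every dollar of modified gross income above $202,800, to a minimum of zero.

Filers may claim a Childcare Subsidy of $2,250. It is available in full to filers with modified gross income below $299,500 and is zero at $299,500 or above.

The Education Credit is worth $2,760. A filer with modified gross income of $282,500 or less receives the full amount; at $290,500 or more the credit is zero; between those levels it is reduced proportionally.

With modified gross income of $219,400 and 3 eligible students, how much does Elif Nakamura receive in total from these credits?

$20,761

Tuition Credit: base = 3 × $6,025 = $18,075. 14% of the $16,600 excess over $202,800 is $2,324; credit = $18,075 − $2,324 = $15,751.
Childcare Subsidy: $219,400 is below the $299,500 cutoff, so the full $2,250 applies.
Education Credit: $219,400 is at or below the $282,500 threshold, so the full $2,760 applies.
Total: $15,751 + $2,250 + $2,760 = $20,761.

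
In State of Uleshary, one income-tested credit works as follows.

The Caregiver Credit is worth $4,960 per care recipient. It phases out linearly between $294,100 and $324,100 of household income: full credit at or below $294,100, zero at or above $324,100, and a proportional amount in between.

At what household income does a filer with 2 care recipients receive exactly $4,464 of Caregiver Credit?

$310,600

Full credit = 2 × $4,960 = $9,920.
$4,464 is 4,464/9,920 of the full $9,920, so 5,456/9,920 of the $30,000 range has been used: income = $294,100 + $30,000 × 5,456/9,920 = $310,600.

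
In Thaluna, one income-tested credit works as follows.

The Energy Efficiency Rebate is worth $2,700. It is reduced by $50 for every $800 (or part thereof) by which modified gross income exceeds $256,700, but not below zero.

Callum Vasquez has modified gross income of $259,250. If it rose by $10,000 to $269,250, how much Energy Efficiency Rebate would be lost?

At $259,250 — income exceeds $256,700 by $2,550, which is 4 full-or-partial $800 increments; reduction = 4 × $50 = $200, leaving $2,500.
At $269,250 — income exceeds $256,700 by $12,550, which is 16 full-or-partial $800 increments; reduction = 16 × $50 = $800, leaving $1,900.
Lost: $2,500 − $1,900 = $600.

$600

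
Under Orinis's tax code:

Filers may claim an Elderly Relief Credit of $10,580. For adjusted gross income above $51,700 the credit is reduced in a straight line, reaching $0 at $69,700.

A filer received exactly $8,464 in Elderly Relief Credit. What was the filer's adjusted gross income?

$8,464 is 8,464/10,580 of the full $10,580, so 2,116/10,580 of the $18,000 range has been used: income = $51,700 + $18,000 × 2,116/10,580 = $55,300.

$55,300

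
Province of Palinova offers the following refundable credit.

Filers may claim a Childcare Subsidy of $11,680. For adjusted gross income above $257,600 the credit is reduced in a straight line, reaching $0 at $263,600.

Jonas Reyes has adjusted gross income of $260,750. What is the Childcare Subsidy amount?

Childcare Subsidy: $260,750 is $3,150 into a $6,000 phase-out range, leaving 2,850/6,000 of the credit: $11,680 × 2,850/6,000 = $5,548.

$5,548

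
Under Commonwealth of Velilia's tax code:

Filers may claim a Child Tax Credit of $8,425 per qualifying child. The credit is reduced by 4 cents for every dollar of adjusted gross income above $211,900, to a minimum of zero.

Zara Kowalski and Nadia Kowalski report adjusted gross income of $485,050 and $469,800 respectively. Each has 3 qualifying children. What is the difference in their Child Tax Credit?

Zara ($485,050): Child Tax Credit: base = 3 × $8,425 = $25,275. 4% of the $273,150 excess over $211,900 is $10,926; credit = $25,275 − $10,926 = $14,349.
Nadia ($469,800): Child Tax Credit: base = 3 × $8,425 = $25,275. 4% of the $257,900 excess over $211,900 is $10,316; credit = $25,275 − $10,316 = $14,959.
Difference: |$14,349 − $14,959| = $610.

$610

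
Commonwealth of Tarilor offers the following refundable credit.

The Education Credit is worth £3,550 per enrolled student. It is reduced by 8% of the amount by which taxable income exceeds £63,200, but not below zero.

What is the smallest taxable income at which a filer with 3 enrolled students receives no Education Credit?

Full credit = 3 × £3,550 = £10,650.
The credit falls by 8% of each pound above £63,200, so it reaches zero when the excess is £10,650 / 8% = £133,125: income = £63,200 + £133,125 = £196,325.

£196,325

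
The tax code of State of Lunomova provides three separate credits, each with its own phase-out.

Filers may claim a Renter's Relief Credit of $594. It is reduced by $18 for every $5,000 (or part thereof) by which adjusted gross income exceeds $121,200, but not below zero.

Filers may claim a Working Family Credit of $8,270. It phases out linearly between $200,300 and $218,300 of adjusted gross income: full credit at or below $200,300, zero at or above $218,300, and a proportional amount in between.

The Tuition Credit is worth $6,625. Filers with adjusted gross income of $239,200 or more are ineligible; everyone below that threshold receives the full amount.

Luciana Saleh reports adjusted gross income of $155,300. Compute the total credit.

$15,363

Renter's Relief Credit: income exceeds $121,200 by $34,100, which is 7 full-or-partial $5,000 increments; reduction = 7 × $18 = $126, leaving $468.
Working Family Credit: $155,300 is at or below the $200,300 threshold, so the full $8,270 applies.
Tuition Credit: $155,300 is below the $239,200 cutoff, so the full $6,625 applies.
Total: $468 + $8,270 + $6,625 = $15,363.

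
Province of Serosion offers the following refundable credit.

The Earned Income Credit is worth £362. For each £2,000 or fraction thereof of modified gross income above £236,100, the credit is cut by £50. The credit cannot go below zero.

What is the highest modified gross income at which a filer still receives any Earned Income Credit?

£250,100

After 7 increments the reduction is 7 × £50 = £350, leaving £12; one more increment wipes it out. Increment 7 ends at excess 7 × £2,000 = £14,000, so the highest qualifying income is £236,100 + £14,000 = £250,100.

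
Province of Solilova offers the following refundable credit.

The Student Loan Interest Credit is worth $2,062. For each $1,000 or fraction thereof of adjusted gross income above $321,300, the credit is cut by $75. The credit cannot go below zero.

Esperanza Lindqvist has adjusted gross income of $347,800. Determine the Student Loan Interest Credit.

$37

Student Loan Interest Credit: income exceeds $321,300 by $26,500, which is 27 full-or-partial $1,000 increments; reduction = 27 × $75 = $2,025, leaving $37.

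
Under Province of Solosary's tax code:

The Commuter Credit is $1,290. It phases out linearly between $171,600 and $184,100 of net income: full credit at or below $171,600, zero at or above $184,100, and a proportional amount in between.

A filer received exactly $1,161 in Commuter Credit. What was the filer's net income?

$1,161 is 1,161/1,290 of the full $1,290, so 129/1,290 of the $12,500 range has been used: income = $171,600 + $12,500 × 129/1,290 = $172,850.

$172,850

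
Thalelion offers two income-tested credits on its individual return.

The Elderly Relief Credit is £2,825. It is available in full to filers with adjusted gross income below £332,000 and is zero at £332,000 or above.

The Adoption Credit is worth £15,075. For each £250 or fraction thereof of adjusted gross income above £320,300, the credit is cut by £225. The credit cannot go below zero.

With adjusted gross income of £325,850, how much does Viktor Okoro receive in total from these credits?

Elderly Relief Credit: £325,850 is below the £332,000 cutoff, so the full £2,825 applies.
Adoption Credit: income exceeds £320,300 by £5,550, which is 23 full-or-partial £250 increments; reduction = 23 × £225 = £5,175, leaving £9,900.
Total: £2,825 + £9,900 = £12,725.

£12,725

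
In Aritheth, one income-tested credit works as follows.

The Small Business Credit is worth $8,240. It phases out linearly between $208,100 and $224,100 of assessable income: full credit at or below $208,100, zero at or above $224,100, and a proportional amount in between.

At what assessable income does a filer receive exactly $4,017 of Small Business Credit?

$216,300

$4,017 is 4,017/8,240 of the full $8,240, so 4,223/8,240 of the $16,000 range has been used: income = $208,100 + $16,000 × 4,223/8,240 = $216,300.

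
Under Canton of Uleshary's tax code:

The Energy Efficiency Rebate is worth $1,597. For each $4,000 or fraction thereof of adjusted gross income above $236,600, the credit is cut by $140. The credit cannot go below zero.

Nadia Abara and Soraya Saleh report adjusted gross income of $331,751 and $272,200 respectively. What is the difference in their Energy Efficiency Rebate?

Nadia ($331,751): Energy Efficiency Rebate: income exceeds $236,600 by $95,151 → 24 increments × $140 = $3,360 ≥ base, so the credit is $0.
Soraya ($272,200): Energy Efficiency Rebate: income exceeds $236,600 by $35,600, which is 9 full-or-partial $4,000 increments; reduction = 9 × $140 = $1,260, leaving $337.
Difference: |$0 − $337| = $337.

$337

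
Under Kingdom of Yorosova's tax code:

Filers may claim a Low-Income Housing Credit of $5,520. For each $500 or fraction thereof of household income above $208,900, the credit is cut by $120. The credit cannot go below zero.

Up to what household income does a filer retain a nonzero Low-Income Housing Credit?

After 45 increments the reduction is 45 × $120 = $5,400, leaving $120; one more increment wipes it out. Increment 45 ends at excess 45 × $500 = $22,500, so the highest qualifying income is $208,900 + $22,500 = $231,400.

$231,400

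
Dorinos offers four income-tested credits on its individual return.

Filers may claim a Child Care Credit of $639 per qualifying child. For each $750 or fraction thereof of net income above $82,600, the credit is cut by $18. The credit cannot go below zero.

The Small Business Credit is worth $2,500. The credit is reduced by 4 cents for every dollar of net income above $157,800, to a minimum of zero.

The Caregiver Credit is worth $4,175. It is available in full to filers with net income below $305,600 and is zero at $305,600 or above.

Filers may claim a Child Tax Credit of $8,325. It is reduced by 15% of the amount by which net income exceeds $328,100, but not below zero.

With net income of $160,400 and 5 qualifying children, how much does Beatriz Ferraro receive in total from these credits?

Child Care Credit: base = 5 × $639 = $3,195. income exceeds $82,600 by $77,800, which is 104 full-or-partial $750 increments; reduction = 104 × $18 = $1,872, leaving $1,323.
Small Business Credit: 4% of the $2,600 excess over $157,800 is $104; credit = $2,500 − $104 = $2,396.
Caregiver Credit: $160,400 is below the $305,600 cutoff, so the full $4,175 applies.
Child Tax Credit: $160,400 is at or below the $328,100 threshold, so the full $8,325 applies.
Total: $1,323 + $2,396 + $4,175 + $8,325 = $16,219.

$16,219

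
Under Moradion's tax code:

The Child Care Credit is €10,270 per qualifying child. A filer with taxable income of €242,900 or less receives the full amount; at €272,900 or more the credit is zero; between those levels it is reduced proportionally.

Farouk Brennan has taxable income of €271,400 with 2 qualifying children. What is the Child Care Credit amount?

€1,027

Child Care Credit: base = 2 × €10,270 = €20,540. €271,400 is €28,500 into a €30,000 phase-out range, leaving 1,500/30,000 of the credit: €20,540 × 1,500/30,000 = €1,027.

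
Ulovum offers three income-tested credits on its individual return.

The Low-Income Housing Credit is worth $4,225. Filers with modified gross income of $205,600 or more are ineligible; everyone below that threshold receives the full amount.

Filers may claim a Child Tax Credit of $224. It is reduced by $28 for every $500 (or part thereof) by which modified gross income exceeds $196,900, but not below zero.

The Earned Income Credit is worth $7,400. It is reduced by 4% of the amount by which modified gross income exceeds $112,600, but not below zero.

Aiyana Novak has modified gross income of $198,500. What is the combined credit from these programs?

Low-Income Housing Credit: $198,500 is below the $205,600 cutoff, so the full $4,225 applies.
Child Tax Credit: income exceeds $196,900 by $1,600, which is 4 full-or-partial $500 increments; reduction = 4 × $28 = $112, leaving $112.
Earned Income Credit: 4% of the $85,900 excess over $112,600 is $3,436; credit = $7,400 − $3,436 = $3,964.
Total: $4,225 + $112 + $3,964 = $8,301.

$8,301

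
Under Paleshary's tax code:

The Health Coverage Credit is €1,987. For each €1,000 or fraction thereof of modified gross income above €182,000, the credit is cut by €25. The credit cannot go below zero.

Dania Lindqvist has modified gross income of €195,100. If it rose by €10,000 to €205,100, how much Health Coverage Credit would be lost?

At €195,100 — income exceeds €182,000 by €13,100, which is 14 full-or-partial €1,000 increments; reduction = 14 × €25 = €350, leaving €1,637.
At €205,100 — income exceeds €182,000 by €23,100, which is 24 full-or-partial €1,000 increments; reduction = 24 × €25 = €600, leaving €1,387.
Lost: €1,637 − €1,387 = €250.

€250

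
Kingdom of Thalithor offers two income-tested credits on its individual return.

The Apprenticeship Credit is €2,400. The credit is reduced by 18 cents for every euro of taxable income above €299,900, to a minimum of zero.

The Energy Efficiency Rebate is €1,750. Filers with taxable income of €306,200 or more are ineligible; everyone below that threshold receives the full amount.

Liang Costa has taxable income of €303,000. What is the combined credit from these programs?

€3,592

Apprenticeship Credit: 18% of the €3,100 excess over €299,900 is €558; credit = €2,400 − €558 = €1,842.
Energy Efficiency Rebate: €303,000 is below the €306,200 cutoff, so the full €1,750 applies.
Total: €1,842 + €1,750 = €3,592.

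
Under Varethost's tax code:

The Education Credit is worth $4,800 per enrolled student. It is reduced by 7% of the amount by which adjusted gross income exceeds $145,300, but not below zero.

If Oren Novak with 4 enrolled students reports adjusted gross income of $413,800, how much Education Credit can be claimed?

Education Credit: base = 4 × $4,800 = $19,200. 7% of the $268,500 excess over $145,300 is $18,795; credit = $19,200 − $18,795 = $405.

$405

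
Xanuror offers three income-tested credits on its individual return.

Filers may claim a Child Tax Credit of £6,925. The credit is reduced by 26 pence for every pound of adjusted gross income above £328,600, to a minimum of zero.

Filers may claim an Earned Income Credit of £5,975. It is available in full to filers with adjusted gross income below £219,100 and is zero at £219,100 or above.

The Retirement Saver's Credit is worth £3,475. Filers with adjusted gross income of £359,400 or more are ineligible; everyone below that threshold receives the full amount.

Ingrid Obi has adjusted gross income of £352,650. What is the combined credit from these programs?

Child Tax Credit: 26% of the £24,050 excess over £328,600 is £6,253; credit = £6,925 − £6,253 = £672.
Earned Income Credit: £352,650 meets or exceeds the £219,100 cutoff, so the credit is £0.
Retirement Saver's Credit: £352,650 is below the £359,400 cutoff, so the full £3,475 applies.
Total: £672 + £0 + £3,475 = £4,147.

£4,147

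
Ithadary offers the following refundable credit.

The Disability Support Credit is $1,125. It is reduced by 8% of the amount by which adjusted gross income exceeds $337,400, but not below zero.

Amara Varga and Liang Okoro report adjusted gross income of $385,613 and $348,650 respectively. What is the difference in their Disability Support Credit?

Amara ($385,613): Disability Support Credit: 8% of the $48,213 excess over $337,400 is $3,857.04 ≥ base, so the credit is $0.
Liang ($348,650): Disability Support Credit: 8% of the $11,250 excess over $337,400 is $900; credit = $1,125 − $900 = $225.
Difference: |$0 − $225| = $225.

$225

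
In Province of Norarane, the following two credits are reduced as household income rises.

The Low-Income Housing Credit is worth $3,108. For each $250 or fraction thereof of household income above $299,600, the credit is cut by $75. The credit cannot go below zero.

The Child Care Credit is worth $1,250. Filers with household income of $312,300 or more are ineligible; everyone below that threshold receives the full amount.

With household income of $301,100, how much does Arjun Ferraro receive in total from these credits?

$3,908

Low-Income Housing Credit: income exceeds $299,600 by $1,500, which is 6 full-or-partial $250 increments; reduction = 6 × $75 = $450, leaving $2,658.
Child Care Credit: $301,100 is below the $312,300 cutoff, so the full $1,250 applies.
Total: $2,658 + $1,250 = $3,908.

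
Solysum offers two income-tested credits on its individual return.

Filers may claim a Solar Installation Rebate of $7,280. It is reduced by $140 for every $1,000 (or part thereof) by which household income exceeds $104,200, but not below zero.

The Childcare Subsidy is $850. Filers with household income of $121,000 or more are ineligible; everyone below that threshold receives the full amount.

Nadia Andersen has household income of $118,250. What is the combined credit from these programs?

Solar Installation Rebate: income exceeds $104,200 by $14,050, which is 15 full-or-partial $1,000 increments; reduction = 15 × $140 = $2,100, leaving $5,180.
Childcare Subsidy: $118,250 is below the $121,000 cutoff, so the full $850 applies.
Total: $5,180 + $850 = $6,030.

$6,030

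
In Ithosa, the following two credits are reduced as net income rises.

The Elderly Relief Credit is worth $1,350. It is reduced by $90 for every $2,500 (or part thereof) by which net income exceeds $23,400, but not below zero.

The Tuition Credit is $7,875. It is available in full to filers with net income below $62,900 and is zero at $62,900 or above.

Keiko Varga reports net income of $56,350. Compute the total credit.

Elderly Relief Credit: income exceeds $23,400 by $32,950, which is 14 full-or-partial $2,500 increments; reduction = 14 × $90 = $1,260, leaving $90.
Tuition Credit: $56,350 is below the $62,900 cutoff, so the full $7,875 applies.
Total: $90 + $7,875 = $7,965.

$7,965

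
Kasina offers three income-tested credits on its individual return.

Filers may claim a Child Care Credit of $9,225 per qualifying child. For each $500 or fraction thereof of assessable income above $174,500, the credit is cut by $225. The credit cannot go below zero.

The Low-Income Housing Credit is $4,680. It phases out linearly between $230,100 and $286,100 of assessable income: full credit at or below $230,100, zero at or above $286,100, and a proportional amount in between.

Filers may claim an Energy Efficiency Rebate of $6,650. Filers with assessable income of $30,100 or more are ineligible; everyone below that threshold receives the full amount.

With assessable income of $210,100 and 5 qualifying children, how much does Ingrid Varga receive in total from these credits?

$34,605

Child Care Credit: base = 5 × $9,225 = $46,125. income exceeds $174,500 by $35,600, which is 72 full-or-partial $500 increments; reduction = 72 × $225 = $16,200, leaving $29,925.
Low-Income Housing Credit: $210,100 is at or below the $230,100 threshold, so the full $4,680 applies.
Energy Efficiency Rebate: $210,100 meets or exceeds the $30,100 cutoff, so the credit is $0.
Total: $29,925 + $4,680 + $0 = $34,605.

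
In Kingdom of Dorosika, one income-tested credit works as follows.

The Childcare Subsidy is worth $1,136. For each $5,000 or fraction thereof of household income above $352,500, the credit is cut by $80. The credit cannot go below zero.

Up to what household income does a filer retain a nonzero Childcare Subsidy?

After 14 increments the reduction is 14 × $80 = $1,120, leaving $16; one more increment wipes it out. Increment 14 ends at excess 14 × $5,000 = $70,000, so the highest qualifying income is $352,500 + $70,000 = $422,500.

$422,500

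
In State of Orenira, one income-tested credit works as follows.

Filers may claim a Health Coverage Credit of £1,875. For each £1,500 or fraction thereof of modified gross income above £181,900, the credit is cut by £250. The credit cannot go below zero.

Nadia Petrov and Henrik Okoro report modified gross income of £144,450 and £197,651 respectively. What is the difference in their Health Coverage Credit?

£1,875

Nadia (£144,450): Health Coverage Credit: £144,450 is at or below the £181,900 threshold, so the full £1,875 applies.
Henrik (£197,651): Health Coverage Credit: income exceeds £181,900 by £15,751 → 11 increments × £250 = £2,750 ≥ base, so the credit is £0.
Difference: |£1,875 − £0| = £1,875.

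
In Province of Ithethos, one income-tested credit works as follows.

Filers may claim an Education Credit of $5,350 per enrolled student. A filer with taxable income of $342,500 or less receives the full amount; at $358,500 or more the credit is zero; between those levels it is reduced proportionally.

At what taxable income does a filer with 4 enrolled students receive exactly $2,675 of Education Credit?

$356,500

Full credit = 4 × $5,350 = $21,400.
$2,675 is 2,675/21,400 of the full $21,400, so 18,725/21,400 of the $16,000 range has been used: income = $342,500 + $16,000 × 18,725/21,400 = $356,500.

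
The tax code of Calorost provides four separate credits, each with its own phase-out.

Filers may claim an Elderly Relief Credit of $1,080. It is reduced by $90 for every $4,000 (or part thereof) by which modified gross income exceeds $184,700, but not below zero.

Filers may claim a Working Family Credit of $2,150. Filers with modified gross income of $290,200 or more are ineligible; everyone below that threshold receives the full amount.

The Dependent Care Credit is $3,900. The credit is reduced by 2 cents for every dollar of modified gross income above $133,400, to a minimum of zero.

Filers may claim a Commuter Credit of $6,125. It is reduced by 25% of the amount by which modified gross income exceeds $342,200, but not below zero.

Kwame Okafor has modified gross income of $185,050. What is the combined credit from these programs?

$12,132

Elderly Relief Credit: income exceeds $184,700 by $350, which is 1 full-or-partial $4,000 increment; reduction = 1 × $90 = $90, leaving $990.
Working Family Credit: $185,050 is below the $290,200 cutoff, so the full $2,150 applies.
Dependent Care Credit: 2% of the $51,650 excess over $133,400 is $1,033; credit = $3,900 − $1,033 = $2,867.
Commuter Credit: $185,050 is at or below the $342,200 threshold, so the full $6,125 applies.
Total: $990 + $2,150 + $2,867 + $6,125 = $12,132.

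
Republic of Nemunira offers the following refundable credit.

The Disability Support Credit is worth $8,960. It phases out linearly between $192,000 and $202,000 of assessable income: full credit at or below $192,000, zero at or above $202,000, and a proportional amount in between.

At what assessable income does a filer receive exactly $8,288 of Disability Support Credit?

$8,288 is 8,288/8,960 of the full $8,960, so 672/8,960 of the $10,000 range has been used: income = $192,000 + $10,000 × 672/8,960 = $192,750.

$192,750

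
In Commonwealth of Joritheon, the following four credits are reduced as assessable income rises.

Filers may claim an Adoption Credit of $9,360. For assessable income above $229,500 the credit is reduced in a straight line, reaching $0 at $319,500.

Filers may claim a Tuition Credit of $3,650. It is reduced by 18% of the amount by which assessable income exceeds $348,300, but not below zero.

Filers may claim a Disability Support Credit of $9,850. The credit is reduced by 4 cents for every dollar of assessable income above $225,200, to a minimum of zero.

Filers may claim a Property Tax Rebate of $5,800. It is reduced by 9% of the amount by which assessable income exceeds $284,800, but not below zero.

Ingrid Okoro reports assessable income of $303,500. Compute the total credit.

$16,149

Adoption Credit: $303,500 is $74,000 into a $90,000 phase-out range, leaving 16,000/90,000 of the credit: $9,360 × 16,000/90,000 = $1,664.
Tuition Credit: $303,500 is at or below the $348,300 threshold, so the full $3,650 applies.
Disability Support Credit: 4% of the $78,300 excess over $225,200 is $3,132; credit = $9,850 − $3,132 = $6,718.
Property Tax Rebate: 9% of the $18,700 excess over $284,800 is $1,683; credit = $5,800 − $1,683 = $4,117.
Total: $1,664 + $3,650 + $6,718 + $4,117 = $16,149.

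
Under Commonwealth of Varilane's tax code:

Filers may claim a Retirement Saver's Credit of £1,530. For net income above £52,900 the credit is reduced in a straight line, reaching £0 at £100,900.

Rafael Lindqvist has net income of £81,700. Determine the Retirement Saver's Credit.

Retirement Saver's Credit: £81,700 is £28,800 into a £48,000 phase-out range, leaving 19,200/48,000 of the credit: £1,530 × 19,200/48,000 = £612.

£612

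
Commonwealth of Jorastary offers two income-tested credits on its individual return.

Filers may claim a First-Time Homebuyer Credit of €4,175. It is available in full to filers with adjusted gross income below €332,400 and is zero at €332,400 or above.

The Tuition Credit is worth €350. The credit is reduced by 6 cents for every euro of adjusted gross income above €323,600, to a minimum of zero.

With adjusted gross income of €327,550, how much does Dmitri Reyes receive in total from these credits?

First-Time Homebuyer Credit: €327,550 is below the €332,400 cutoff, so the full €4,175 applies.
Tuition Credit: 6% of the €3,950 excess over €323,600 is €237; credit = €350 − €237 = €113.
Total: €4,175 + €113 = €4,288.

€4,288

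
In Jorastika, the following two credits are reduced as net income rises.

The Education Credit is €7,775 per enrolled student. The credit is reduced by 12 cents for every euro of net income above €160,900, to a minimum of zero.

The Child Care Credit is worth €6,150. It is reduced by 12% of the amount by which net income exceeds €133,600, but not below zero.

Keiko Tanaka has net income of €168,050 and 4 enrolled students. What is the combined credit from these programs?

Education Credit: base = 4 × €7,775 = €31,100. 12% of the €7,150 excess over €160,900 is €858; credit = €31,100 − €858 = €30,242.
Child Care Credit: 12% of the €34,450 excess over €133,600 is €4,134; credit = €6,150 − €4,134 = €2,016.
Total: €30,242 + €2,016 = €32,258.

€32,258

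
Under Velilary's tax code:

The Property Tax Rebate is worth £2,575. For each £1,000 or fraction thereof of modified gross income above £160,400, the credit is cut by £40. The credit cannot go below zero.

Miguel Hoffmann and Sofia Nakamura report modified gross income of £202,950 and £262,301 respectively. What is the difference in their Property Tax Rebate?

£855

Miguel (£202,950): Property Tax Rebate: income exceeds £160,400 by £42,550, which is 43 full-or-partial £1,000 increments; reduction = 43 × £40 = £1,720, leaving £855.
Sofia (£262,301): Property Tax Rebate: income exceeds £160,400 by £101,901 → 102 increments × £40 = £4,080 ≥ base, so the credit is £0.
Difference: |£855 − £0| = £855.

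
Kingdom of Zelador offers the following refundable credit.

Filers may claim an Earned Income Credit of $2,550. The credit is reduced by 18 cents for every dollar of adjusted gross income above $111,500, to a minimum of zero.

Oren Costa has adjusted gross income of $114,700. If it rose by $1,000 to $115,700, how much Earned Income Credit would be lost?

At $114,700 — 18% of the $3,200 excess over $111,500 is $576; credit = $2,550 − $576 = $1,974.
At $115,700 — 18% of the $4,200 excess over $111,500 is $756; credit = $2,550 − $756 = $1,794.
Lost: $1,974 − $1,794 = $180.

$180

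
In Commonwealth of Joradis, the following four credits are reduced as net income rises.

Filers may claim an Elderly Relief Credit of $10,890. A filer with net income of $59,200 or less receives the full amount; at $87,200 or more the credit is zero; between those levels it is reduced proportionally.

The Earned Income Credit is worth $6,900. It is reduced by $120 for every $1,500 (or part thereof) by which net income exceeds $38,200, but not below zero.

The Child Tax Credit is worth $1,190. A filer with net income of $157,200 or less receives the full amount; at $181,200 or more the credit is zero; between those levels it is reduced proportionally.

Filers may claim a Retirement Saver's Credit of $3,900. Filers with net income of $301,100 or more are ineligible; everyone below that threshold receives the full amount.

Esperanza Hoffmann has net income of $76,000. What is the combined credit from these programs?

$13,226

Elderly Relief Credit: $76,000 is $16,800 into a $28,000 phase-out range, leaving 11,200/28,000 of the credit: $10,890 × 11,200/28,000 = $4,356.
Earned Income Credit: income exceeds $38,200 by $37,800, which is 26 full-or-partial $1,500 increments; reduction = 26 × $120 = $3,120, leaving $3,780.
Child Tax Credit: $76,000 is at or below the $157,200 threshold, so the full $1,190 applies.
Retirement Saver's Credit: $76,000 is below the $301,100 cutoff, so the full $3,900 applies.
Total: $4,356 + $3,780 + $1,190 + $3,900 = $13,226.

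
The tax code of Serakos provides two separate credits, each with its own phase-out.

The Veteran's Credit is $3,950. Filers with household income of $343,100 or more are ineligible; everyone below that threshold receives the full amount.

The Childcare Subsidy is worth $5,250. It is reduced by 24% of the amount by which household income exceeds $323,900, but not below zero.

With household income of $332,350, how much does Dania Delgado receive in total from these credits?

$7,172

Veteran's Credit: $332,350 is below the $343,100 cutoff, so the full $3,950 applies.
Childcare Subsidy: 24% of the $8,450 excess over $323,900 is $2,028; credit = $5,250 − $2,028 = $3,222.
Total: $3,950 + $3,222 = $7,172.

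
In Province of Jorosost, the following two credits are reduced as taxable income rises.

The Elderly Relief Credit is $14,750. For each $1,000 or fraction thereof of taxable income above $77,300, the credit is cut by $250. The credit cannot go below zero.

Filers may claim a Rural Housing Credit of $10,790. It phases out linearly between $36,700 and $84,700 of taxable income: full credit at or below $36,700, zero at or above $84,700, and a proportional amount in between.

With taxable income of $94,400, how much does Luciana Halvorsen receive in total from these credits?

$10,250

Elderly Relief Credit: income exceeds $77,300 by $17,100, which is 18 full-or-partial $1,000 increments; reduction = 18 × $250 = $4,500, leaving $10,250.
Rural Housing Credit: $94,400 is at or above $84,700, so the credit is $0.
Total: $10,250 + $0 = $10,250.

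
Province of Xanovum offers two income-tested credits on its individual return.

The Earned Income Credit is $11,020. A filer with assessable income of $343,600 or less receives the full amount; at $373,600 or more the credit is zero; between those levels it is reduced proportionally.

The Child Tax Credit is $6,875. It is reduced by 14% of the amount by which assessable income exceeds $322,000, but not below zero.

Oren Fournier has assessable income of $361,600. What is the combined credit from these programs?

$5,739

Earned Income Credit: $361,600 is $18,000 into a $30,000 phase-out range, leaving 12,000/30,000 of the credit: $11,020 × 12,000/30,000 = $4,408.
Child Tax Credit: 14% of the $39,600 excess over $322,000 is $5,544; credit = $6,875 − $5,544 = $1,331.
Total: $4,408 + $1,331 = $5,739.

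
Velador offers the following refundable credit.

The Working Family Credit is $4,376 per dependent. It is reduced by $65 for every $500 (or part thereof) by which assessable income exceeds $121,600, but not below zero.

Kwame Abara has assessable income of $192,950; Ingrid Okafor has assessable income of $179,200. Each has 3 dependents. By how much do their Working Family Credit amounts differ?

$1,755

Kwame ($192,950): Working Family Credit: base = 3 × $4,376 = $13,128. income exceeds $121,600 by $71,350, which is 143 full-or-partial $500 increments; reduction = 143 × $65 = $9,295, leaving $3,833.
Ingrid ($179,200): Working Family Credit: base = 3 × $4,376 = $13,128. income exceeds $121,600 by $57,600, which is 116 full-or-partial $500 increments; reduction = 116 × $65 = $7,540, leaving $5,588.
Difference: |$3,833 − $5,588| = $1,755.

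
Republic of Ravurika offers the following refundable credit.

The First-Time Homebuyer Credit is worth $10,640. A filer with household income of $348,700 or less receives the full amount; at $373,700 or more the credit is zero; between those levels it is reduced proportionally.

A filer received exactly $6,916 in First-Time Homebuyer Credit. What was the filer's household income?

$6,916 is 6,916/10,640 of the full $10,640, so 3,724/10,640 of the $25,000 range has been used: income = $348,700 + $25,000 × 3,724/10,640 = $357,450.

$357,450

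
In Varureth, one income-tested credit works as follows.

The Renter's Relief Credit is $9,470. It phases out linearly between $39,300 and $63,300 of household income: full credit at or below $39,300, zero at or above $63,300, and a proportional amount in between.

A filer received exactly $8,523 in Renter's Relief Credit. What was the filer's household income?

$41,700

$8,523 is 8,523/9,470 of the full $9,470, so 947/9,470 of the $24,000 range has been used: income = $39,300 + $24,000 × 947/9,470 = $41,700.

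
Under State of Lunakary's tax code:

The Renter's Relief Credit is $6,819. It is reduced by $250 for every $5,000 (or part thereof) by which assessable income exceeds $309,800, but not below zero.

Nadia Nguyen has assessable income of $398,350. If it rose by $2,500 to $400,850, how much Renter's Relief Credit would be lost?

At $398,350 — income exceeds $309,800 by $88,550, which is 18 full-or-partial $5,000 increments; reduction = 18 × $250 = $4,500, leaving $2,319.
At $400,850 — income exceeds $309,800 by $91,050, which is 19 full-or-partial $5,000 increments; reduction = 19 × $250 = $4,750, leaving $2,069.
Lost: $2,319 − $2,069 = $250.

$250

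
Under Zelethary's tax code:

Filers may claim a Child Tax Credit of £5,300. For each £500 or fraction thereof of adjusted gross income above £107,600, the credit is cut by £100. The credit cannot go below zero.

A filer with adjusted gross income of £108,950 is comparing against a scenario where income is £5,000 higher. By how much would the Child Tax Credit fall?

£1,000

At £108,950 — income exceeds £107,600 by £1,350, which is 3 full-or-partial £500 increments; reduction = 3 × £100 = £300, leaving £5,000.
At £113,950 — income exceeds £107,600 by £6,350, which is 13 full-or-partial £500 increments; reduction = 13 × £100 = £1,300, leaving £4,000.
Lost: £5,000 − £4,000 = £1,000.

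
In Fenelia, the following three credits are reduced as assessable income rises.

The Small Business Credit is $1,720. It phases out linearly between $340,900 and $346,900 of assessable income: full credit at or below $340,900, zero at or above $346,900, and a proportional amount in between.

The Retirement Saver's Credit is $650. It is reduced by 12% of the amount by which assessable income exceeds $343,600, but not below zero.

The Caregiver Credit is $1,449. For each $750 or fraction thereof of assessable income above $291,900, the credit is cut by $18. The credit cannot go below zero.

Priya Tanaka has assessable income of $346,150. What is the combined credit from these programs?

Small Business Credit: $346,150 is $5,250 into a $6,000 phase-out range, leaving 750/6,000 of the credit: $1,720 × 750/6,000 = $215.
Retirement Saver's Credit: 12% of the $2,550 excess over $343,600 is $306; credit = $650 − $306 = $344.
Caregiver Credit: income exceeds $291,900 by $54,250, which is 73 full-or-partial $750 increments; reduction = 73 × $18 = $1,314, leaving $135.
Total: $215 + $344 + $135 = $694.

$694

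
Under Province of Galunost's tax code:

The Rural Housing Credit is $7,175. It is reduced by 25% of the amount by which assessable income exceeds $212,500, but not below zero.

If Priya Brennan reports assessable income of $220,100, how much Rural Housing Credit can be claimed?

$5,275

Rural Housing Credit: 25% of the $7,600 excess over $212,500 is $1,900; credit = $7,175 − $1,900 = $5,275.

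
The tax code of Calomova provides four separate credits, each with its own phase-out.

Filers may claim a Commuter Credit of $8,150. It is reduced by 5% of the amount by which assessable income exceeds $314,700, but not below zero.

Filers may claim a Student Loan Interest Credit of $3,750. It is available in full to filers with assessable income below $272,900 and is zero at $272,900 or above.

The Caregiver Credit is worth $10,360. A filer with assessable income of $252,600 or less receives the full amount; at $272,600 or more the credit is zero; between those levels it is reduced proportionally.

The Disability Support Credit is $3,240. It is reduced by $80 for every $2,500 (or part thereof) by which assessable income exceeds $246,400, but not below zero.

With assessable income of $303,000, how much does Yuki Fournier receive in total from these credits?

Commuter Credit: $303,000 is at or below the $314,700 threshold, so the full $8,150 applies.
Student Loan Interest Credit: $303,000 meets or exceeds the $272,900 cutoff, so the credit is $0.
Caregiver Credit: $303,000 is at or above $272,600, so the credit is $0.
Disability Support Credit: income exceeds $246,400 by $56,600, which is 23 full-or-partial $2,500 increments; reduction = 23 × $80 = $1,840, leaving $1,400.
Total: $8,150 + $0 + $0 + $1,400 = $9,550.

$9,550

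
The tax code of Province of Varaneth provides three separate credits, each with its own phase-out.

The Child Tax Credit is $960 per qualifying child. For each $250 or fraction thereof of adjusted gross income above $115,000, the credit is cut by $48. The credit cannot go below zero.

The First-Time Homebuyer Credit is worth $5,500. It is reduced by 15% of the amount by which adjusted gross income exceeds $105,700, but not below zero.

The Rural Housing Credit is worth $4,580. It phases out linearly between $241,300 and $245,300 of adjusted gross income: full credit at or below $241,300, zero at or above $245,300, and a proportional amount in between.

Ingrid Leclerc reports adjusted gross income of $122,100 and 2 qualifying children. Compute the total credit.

Child Tax Credit: base = 2 × $960 = $1,920. income exceeds $115,000 by $7,100, which is 29 full-or-partial $250 increments; reduction = 29 × $48 = $1,392, leaving $528.
First-Time Homebuyer Credit: 15% of the $16,400 excess over $105,700 is $2,460; credit = $5,500 − $2,460 = $3,040.
Rural Housing Credit: $122,100 is at or below the $241,300 threshold, so the full $4,580 applies.
Total: $528 + $3,040 + $4,580 = $8,148.

$8,148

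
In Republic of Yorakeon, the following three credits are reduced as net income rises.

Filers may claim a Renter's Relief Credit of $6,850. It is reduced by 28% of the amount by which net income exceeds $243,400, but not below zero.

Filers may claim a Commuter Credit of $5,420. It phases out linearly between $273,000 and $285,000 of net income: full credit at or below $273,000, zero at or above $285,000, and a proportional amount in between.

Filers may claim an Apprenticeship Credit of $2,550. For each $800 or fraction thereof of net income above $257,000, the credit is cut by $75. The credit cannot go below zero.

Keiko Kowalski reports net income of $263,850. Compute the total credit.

$8,419

Renter's Relief Credit: 28% of the $20,450 excess over $243,400 is $5,726; credit = $6,850 − $5,726 = $1,124.
Commuter Credit: $263,850 is at or below the $273,000 threshold, so the full $5,420 applies.
Apprenticeship Credit: income exceeds $257,000 by $6,850, which is 9 full-or-partial $800 increments; reduction = 9 × $75 = $675, leaving $1,875.
Total: $1,124 + $5,420 + $1,875 = $8,419.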